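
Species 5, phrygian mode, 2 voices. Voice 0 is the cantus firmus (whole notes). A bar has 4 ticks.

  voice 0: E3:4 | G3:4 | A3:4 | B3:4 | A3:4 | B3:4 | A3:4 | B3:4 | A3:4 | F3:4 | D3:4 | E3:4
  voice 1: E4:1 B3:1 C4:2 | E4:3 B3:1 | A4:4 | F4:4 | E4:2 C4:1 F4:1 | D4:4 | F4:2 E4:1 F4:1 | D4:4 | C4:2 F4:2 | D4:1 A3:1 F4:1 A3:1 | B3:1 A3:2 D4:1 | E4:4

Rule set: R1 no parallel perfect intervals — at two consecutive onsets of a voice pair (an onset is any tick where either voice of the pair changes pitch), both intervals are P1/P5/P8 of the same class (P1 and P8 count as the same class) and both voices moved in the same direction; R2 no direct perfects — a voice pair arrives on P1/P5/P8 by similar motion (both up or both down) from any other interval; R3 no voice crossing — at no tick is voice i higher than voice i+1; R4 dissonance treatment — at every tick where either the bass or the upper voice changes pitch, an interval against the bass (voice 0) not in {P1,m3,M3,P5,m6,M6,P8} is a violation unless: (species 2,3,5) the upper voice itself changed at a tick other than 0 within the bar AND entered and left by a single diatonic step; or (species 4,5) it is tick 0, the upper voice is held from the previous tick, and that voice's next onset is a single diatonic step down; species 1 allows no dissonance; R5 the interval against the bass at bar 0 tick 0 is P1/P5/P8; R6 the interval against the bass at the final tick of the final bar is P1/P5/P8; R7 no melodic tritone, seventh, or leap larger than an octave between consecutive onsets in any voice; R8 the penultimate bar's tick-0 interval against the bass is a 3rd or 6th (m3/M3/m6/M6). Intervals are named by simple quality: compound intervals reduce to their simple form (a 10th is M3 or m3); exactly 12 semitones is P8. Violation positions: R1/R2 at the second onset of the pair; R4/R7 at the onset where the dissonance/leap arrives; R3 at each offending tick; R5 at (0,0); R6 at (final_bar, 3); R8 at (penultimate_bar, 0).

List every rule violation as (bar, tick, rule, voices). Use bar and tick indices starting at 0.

bar 0: v0=E3 v1=E4 downbeat P8
bar 1: v0=G3 v1=E4 downbeat M6
bar 2: v0=A3 v1=A4 downbeat P8
bar 3: v0=B3 v1=F4 downbeat TT
bar 4: v0=A3 v1=E4 downbeat P5
bar 5: v0=B3 v1=D4 downbeat m3
bar 6: v0=A3 v1=F4 downbeat m6
bar 7: v0=B3 v1=D4 downbeat m3
bar 8: v0=A3 v1=C4 downbeat m3
bar 9: v0=F3 v1=D4 downbeat M6
bar 10: v0=D3 v1=B3 downbeat M6
bar 11: v0=E3 v1=E4 downbeat P8
  -> R2 @ bar 2 tick 0 v(0, 1): G3/B3 M3 -> A3/A4 P8 similar
  -> R7 @ bar 2 tick 0 v(1,): B3->A4 leap 10st
  -> R4 @ bar 3 tick 0 v(0, 1): B3/F4 TT untreated
  -> R2 @ bar 4 tick 0 v(0, 1): B3/F4 TT -> A3/E4 P5 similar
  -> R1 @ bar 11 tick 0 v(0, 1): D3/D4 P8 -> E3/E4 P8 similar

(2, 0, R2, (0, 1))
(2, 0, R7, (1,))
(3, 0, R4, (0, 1))
(4, 0, R2, (0, 1))
(11, 0, R1, (0, 1))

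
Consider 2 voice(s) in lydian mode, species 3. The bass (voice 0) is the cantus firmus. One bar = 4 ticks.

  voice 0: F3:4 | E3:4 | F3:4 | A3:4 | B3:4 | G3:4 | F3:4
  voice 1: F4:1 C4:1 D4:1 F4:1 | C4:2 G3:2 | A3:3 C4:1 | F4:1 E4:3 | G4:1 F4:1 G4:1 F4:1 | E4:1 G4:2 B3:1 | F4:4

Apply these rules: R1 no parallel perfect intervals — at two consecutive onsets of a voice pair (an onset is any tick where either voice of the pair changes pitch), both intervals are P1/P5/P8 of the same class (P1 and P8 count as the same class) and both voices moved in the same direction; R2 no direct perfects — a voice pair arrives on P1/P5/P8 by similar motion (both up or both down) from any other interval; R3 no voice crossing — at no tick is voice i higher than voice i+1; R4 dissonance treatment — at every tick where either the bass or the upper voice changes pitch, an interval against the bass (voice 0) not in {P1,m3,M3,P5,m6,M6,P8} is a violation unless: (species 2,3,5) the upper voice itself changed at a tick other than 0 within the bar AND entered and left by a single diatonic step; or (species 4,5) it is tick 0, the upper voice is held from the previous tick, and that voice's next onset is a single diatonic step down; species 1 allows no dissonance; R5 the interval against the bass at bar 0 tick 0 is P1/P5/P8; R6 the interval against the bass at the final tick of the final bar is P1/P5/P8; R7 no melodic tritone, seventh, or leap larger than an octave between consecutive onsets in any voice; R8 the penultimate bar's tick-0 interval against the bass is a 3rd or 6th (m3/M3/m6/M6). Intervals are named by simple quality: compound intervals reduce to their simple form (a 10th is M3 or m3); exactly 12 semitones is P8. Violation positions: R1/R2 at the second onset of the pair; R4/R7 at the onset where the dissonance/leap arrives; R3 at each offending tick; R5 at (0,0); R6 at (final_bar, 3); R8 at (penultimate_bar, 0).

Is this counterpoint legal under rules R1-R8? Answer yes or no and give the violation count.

No (1 violations)

bar 0: v0=F3 v1=F4 (P8)
bar 1: v0=E3 v1=C4 (m6)
bar 2: v0=F3 v1=A3 (M3)
bar 3: v0=A3 v1=F4 (m6)
bar 4: v0=B3 v1=G4 (m6)
bar 5: v0=G3 v1=E4 (M6)
bar 6: v0=F3 v1=F4 (P8)
  R7 @ bar6.0: B3->F4 leap 6st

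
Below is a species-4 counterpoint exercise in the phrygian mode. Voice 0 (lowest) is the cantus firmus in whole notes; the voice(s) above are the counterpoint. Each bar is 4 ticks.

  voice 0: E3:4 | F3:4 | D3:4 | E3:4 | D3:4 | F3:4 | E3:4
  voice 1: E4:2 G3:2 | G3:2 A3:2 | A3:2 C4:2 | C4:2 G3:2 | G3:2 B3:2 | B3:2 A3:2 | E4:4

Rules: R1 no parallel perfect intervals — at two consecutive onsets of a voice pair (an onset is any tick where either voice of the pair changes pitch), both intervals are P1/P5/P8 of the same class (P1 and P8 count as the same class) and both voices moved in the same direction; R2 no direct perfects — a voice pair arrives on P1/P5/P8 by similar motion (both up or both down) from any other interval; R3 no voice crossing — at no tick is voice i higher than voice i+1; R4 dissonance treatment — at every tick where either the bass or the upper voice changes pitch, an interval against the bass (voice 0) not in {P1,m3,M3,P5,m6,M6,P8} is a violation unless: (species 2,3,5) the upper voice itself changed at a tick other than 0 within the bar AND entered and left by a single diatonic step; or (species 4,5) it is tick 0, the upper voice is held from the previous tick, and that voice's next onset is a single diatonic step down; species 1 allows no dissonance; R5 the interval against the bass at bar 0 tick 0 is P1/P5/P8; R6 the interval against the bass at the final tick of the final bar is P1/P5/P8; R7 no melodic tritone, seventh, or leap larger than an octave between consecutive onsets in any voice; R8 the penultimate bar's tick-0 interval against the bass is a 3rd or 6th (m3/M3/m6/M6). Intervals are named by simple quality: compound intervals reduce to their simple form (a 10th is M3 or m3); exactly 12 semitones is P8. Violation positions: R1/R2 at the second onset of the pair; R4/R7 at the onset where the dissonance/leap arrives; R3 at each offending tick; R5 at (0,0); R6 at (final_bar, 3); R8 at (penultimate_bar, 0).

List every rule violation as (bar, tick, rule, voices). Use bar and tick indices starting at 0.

bar 0: v0=E3 v1=E4 downbeat P8
bar 1: v0=F3 v1=G3 downbeat M2
bar 2: v0=D3 v1=A3 downbeat P5
bar 3: v0=E3 v1=C4 downbeat m6
bar 4: v0=D3 v1=G3 downbeat P4
bar 5: v0=F3 v1=B3 downbeat TT
bar 6: v0=E3 v1=E4 downbeat P8
  -> R4 @ bar 1 tick 0 v(0, 1): F3/G3 M2 untreated
  -> R4 @ bar 2 tick 2 v(0, 1): D3/C4 m7 untreated
  -> R4 @ bar 4 tick 0 v(0, 1): D3/G3 P4 untreated
  -> R8 @ bar 5 tick 0 v(0, 1): penult TT not 3rd/6th

(1, 0, R4, (0, 1))
(2, 2, R4, (0, 1))
(4, 0, R4, (0, 1))
(5, 0, R8, (0, 1))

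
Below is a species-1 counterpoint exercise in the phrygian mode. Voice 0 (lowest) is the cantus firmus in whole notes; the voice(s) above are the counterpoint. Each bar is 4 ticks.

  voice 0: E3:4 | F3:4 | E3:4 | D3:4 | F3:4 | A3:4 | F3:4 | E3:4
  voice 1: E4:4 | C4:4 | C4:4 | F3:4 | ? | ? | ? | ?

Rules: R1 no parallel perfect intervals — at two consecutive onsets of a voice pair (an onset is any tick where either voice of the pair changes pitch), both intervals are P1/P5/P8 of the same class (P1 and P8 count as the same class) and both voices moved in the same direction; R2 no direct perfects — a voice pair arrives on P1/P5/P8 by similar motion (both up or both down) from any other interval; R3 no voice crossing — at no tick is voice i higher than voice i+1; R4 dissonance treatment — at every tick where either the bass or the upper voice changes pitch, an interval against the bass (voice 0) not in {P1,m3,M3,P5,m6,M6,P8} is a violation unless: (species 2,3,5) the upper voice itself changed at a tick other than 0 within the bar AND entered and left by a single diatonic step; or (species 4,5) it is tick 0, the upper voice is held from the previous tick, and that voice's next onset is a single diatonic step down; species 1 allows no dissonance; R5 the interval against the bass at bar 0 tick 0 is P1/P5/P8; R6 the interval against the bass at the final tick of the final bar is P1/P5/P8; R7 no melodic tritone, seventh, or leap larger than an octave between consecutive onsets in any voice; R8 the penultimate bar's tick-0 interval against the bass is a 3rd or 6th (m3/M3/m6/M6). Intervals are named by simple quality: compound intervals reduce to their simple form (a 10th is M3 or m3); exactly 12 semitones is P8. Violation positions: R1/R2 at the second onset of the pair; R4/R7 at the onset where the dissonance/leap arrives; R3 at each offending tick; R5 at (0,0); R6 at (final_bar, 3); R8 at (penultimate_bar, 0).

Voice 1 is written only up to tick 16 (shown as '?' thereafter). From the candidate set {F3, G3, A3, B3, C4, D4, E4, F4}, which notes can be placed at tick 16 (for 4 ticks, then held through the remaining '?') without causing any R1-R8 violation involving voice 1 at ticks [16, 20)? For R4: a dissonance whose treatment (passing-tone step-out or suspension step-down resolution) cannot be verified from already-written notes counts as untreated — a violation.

F3: legal
G3: violates R4
A3: legal
B3: violates R4,R7
C4: violates R2
D4: legal
E4: violates R4,R7
F4: violates R2

{A3, D4, F3}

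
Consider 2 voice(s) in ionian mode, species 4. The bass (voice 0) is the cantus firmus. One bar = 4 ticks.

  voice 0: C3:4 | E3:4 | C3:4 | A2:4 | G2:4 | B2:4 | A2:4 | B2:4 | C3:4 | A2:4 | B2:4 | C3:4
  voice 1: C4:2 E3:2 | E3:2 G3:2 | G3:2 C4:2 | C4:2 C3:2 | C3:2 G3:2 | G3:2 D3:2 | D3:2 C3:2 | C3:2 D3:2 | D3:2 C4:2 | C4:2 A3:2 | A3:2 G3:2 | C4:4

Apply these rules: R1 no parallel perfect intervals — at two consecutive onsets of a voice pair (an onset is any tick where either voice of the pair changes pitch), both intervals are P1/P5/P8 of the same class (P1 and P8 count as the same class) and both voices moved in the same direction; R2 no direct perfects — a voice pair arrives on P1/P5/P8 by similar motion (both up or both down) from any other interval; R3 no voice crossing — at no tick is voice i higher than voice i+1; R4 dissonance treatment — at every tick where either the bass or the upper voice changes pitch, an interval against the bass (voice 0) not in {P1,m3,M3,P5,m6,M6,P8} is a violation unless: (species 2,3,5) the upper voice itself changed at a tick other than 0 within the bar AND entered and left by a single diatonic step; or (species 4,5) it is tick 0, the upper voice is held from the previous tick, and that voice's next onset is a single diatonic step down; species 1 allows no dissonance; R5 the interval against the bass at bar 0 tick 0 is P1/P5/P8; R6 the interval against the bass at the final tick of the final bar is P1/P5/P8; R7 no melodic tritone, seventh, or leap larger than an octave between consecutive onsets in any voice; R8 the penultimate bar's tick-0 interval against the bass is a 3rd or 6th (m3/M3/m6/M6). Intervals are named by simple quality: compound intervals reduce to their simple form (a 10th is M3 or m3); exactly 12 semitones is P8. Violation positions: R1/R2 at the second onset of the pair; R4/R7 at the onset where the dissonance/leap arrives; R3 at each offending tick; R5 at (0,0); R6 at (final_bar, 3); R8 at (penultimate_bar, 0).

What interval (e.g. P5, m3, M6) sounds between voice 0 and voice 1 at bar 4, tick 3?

voice 0=G2 voice 1=G3 -> P8

P8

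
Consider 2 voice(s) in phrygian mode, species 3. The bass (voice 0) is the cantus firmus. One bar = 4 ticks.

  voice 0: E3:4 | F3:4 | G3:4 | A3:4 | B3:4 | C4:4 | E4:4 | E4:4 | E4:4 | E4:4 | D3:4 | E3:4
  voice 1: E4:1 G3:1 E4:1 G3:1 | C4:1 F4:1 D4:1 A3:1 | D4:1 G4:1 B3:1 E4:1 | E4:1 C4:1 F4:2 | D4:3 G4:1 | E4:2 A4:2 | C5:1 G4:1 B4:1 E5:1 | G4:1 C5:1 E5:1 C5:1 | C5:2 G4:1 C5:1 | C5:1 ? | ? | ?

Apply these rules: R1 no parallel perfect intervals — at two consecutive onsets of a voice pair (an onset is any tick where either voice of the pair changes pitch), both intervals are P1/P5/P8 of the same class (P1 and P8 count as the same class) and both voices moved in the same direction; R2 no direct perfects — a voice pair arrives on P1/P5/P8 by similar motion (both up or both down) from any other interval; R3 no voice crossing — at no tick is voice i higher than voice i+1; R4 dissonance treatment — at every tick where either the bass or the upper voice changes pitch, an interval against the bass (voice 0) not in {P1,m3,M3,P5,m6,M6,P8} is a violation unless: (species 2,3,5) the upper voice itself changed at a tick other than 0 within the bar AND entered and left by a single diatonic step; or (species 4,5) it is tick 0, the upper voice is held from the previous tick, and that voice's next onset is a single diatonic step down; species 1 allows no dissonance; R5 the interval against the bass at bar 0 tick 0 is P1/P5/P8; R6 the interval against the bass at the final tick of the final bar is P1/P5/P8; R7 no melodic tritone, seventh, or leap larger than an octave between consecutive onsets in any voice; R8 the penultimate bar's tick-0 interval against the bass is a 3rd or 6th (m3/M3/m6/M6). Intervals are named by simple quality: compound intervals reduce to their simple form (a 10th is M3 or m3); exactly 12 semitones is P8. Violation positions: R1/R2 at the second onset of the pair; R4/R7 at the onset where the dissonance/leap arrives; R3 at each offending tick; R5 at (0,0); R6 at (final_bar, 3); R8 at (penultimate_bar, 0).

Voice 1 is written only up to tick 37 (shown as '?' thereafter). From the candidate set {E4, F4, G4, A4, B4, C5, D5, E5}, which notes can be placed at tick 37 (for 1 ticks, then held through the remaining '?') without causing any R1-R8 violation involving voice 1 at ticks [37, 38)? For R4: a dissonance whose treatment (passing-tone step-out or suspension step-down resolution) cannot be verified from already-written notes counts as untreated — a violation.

E4: legal
F4: violates R4
G4: legal
A4: violates R4
B4: legal
C5: legal
D5: violates R4
E5: legal

{B4, C5, E4, E5, G4}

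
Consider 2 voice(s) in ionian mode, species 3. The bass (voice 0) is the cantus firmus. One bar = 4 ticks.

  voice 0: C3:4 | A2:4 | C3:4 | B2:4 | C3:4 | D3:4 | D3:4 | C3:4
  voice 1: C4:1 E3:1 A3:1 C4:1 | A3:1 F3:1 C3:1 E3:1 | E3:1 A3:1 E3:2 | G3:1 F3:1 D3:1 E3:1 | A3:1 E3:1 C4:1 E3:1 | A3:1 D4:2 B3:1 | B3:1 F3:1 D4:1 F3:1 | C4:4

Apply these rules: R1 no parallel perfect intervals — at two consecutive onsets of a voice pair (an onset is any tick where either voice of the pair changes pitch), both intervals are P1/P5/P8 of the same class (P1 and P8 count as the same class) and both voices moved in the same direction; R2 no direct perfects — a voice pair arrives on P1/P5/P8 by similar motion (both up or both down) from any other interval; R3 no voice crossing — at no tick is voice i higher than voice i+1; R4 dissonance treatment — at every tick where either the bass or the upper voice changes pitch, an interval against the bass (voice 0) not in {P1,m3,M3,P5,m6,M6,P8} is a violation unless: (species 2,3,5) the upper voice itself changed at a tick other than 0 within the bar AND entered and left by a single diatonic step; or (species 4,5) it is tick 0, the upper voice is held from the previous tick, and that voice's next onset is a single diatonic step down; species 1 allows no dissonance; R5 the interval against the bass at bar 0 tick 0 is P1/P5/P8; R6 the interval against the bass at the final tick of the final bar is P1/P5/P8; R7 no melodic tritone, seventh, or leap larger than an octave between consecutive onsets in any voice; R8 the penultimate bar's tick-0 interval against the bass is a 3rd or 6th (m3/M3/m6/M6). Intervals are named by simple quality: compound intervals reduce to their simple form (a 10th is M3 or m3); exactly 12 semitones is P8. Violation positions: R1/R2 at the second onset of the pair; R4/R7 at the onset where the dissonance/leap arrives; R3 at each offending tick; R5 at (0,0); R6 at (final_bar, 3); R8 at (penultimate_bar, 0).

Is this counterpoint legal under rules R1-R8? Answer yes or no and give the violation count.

No (5 violations)

bar 0: v0=C3 v1=C4 (P8)
bar 1: v0=A2 v1=A3 (P8)
bar 2: v0=C3 v1=E3 (M3)
bar 3: v0=B2 v1=G3 (m6)
bar 4: v0=C3 v1=A3 (M6)
bar 5: v0=D3 v1=A3 (P5)
bar 6: v0=D3 v1=B3 (M6)
bar 7: v0=C3 v1=C4 (P8)
  R1 @ bar1.0: C3/C4 P8 -> A2/A3 P8 similar
  R4 @ bar3.1: B2/F3 TT untreated
  R4 @ bar3.3: B2/E3 P4 untreated
  R2 @ bar5.0: C3/E3 M3 -> D3/A3 P5 similar
  R7 @ bar6.1: B3->F3 leap 6st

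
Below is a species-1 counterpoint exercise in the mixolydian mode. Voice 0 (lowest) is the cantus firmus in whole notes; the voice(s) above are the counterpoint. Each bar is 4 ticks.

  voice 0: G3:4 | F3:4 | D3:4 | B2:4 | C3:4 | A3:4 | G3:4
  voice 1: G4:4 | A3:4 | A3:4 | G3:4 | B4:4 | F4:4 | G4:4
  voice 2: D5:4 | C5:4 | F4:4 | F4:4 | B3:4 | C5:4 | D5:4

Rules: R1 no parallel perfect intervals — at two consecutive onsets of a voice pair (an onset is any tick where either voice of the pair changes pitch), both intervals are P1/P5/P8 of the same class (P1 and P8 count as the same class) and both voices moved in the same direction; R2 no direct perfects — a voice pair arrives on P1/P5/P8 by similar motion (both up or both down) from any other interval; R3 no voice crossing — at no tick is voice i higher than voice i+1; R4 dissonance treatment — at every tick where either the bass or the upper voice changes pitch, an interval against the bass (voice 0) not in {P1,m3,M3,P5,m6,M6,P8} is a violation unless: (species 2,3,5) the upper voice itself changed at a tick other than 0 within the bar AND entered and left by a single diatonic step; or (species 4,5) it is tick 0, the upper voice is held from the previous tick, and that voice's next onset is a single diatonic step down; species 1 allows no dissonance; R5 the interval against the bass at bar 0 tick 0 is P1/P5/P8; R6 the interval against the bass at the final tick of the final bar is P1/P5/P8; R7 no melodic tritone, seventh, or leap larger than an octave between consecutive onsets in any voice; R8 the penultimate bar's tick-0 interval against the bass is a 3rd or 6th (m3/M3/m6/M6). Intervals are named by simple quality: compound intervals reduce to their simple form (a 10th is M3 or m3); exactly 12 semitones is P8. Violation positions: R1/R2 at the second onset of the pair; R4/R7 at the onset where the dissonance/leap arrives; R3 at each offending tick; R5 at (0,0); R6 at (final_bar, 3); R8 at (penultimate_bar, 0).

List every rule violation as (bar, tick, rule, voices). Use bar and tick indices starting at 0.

bar 0: v0=G3 v1=G4 v2=D5 downbeat P5
bar 1: v0=F3 v1=A3 v2=C5 downbeat P5
bar 2: v0=D3 v1=A3 v2=F4 downbeat m3
bar 3: v0=B2 v1=G3 v2=F4 downbeat TT
bar 4: v0=C3 v1=B4 v2=B3 downbeat M7
bar 5: v0=A3 v1=F4 v2=C5 downbeat m3
bar 6: v0=G3 v1=G4 v2=D5 downbeat P5
  -> R1 @ bar 1 tick 0 v(0, 2): G3/D5 P5 -> F3/C5 P5 similar
  -> R7 @ bar 1 tick 0 v(1,): G4->A3 leap 10st
  -> R4 @ bar 3 tick 0 v(0, 2): B2/F4 TT untreated
  -> R3 @ bar 4 tick 0 v(1, 2): B4 above B3
  -> R4 @ bar 4 tick 0 v(0, 1): C3/B4 M7 untreated
  -> R4 @ bar 4 tick 0 v(0, 2): C3/B3 M7 untreated
  -> R7 @ bar 4 tick 0 v(1,): G3->B4 leap 16st
  -> R7 @ bar 4 tick 0 v(2,): F4->B3 leap 6st
  -> R3 @ bar 4 tick 1 v(1, 2): B4 above B3
  -> R3 @ bar 4 tick 2 v(1, 2): B4 above B3
  -> R3 @ bar 4 tick 3 v(1, 2): B4 above B3
  -> R7 @ bar 5 tick 0 v(1,): B4->F4 leap 6st
  -> R7 @ bar 5 tick 0 v(2,): B3->C5 leap 13st
  -> R1 @ bar 6 tick 0 v(1, 2): F4/C5 P5 -> G4/D5 P5 similar

(1, 0, R1, (0, 2))
(1, 0, R7, (1,))
(3, 0, R4, (0, 2))
(4, 0, R3, (1, 2))
(4, 0, R4, (0, 1))
(4, 0, R4, (0, 2))
(4, 0, R7, (1,))
(4, 0, R7, (2,))
(4, 1, R3, (1, 2))
(4, 2, R3, (1, 2))
(4, 3, R3, (1, 2))
(5, 0, R7, (1,))
(5, 0, R7, (2,))
(6, 0, R1, (1, 2))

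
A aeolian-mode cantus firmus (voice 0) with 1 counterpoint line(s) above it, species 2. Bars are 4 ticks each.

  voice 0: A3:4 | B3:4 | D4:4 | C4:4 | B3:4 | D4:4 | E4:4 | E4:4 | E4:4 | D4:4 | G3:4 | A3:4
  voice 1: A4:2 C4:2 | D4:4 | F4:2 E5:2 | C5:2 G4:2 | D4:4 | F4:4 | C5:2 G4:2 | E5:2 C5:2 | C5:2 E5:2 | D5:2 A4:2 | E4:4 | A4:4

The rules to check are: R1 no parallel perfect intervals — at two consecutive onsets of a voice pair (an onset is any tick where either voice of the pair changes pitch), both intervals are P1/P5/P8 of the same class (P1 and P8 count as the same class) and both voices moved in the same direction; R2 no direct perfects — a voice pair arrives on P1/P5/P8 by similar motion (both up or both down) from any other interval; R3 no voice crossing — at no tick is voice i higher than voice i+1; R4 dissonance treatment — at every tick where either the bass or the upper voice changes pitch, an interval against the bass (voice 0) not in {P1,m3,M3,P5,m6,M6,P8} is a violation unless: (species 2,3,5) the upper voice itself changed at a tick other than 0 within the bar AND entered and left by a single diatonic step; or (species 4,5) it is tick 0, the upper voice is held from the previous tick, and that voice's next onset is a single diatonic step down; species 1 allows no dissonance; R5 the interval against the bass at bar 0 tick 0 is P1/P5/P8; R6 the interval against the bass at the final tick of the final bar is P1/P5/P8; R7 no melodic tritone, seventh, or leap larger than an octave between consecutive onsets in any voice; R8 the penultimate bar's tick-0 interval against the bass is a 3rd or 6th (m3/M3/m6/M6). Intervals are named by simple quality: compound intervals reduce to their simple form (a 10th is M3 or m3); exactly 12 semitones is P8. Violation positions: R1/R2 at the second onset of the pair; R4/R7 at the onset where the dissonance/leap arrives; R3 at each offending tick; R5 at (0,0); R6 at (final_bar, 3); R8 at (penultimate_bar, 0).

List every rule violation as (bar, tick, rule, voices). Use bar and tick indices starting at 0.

bar 0: v0=A3 v1=A4 downbeat P8
bar 1: v0=B3 v1=D4 downbeat m3
bar 2: v0=D4 v1=F4 downbeat m3
bar 3: v0=C4 v1=C5 downbeat P8
bar 4: v0=B3 v1=D4 downbeat m3
bar 5: v0=D4 v1=F4 downbeat m3
bar 6: v0=E4 v1=C5 downbeat m6
bar 7: v0=E4 v1=E5 downbeat P8
bar 8: v0=E4 v1=C5 downbeat m6
bar 9: v0=D4 v1=D5 downbeat P8
bar 10: v0=G3 v1=E4 downbeat M6
bar 11: v0=A3 v1=A4 downbeat P8
  -> R4 @ bar 2 tick 2 v(0, 1): D4/E5 M2 untreated
  -> R7 @ bar 2 tick 2 v(1,): F4->E5 leap 11st
  -> R2 @ bar 3 tick 0 v(0, 1): D4/E5 M2 -> C4/C5 P8 similar
  -> R1 @ bar 9 tick 0 v(0, 1): E4/E5 P8 -> D4/D5 P8 similar
  -> R2 @ bar 11 tick 0 v(0, 1): G3/E4 M6 -> A3/A4 P8 similar

(2, 2, R4, (0, 1))
(2, 2, R7, (1,))
(3, 0, R2, (0, 1))
(9, 0, R1, (0, 1))
(11, 0, R2, (0, 1))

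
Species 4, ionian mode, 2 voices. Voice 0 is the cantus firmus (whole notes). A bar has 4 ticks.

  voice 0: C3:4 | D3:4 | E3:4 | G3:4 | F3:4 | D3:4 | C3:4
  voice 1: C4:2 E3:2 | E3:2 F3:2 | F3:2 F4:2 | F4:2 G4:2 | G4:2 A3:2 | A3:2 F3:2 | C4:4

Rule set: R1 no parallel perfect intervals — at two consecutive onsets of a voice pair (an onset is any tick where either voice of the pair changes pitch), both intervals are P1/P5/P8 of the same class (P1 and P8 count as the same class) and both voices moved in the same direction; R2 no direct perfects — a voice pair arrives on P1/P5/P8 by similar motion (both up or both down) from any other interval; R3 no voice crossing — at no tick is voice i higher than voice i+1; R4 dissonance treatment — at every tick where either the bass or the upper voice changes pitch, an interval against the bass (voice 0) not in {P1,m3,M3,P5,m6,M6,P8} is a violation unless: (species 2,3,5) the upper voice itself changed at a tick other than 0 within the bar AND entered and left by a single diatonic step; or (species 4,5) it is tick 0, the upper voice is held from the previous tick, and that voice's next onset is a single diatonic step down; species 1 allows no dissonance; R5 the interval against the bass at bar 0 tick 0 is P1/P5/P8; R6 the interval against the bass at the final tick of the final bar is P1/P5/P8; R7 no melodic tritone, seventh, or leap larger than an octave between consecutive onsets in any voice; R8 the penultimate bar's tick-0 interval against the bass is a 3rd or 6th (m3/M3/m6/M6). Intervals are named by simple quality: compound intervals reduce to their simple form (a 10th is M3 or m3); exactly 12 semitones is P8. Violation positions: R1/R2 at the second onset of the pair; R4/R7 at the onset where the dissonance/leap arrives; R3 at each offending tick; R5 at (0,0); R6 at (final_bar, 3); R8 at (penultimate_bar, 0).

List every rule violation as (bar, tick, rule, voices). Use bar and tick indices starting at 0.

(1, 0, R4, (0, 1))
(2, 0, R4, (0, 1))
(2, 2, R4, (0, 1))
(3, 0, R4, (0, 1))
(4, 0, R4, (0, 1))
(4, 2, R7, (1,))
(5, 0, R8, (0, 1))

bar 0: v0=C3 v1=C4 downbeat P8
bar 1: v0=D3 v1=E3 downbeat M2
bar 2: v0=E3 v1=F3 downbeat m2
bar 3: v0=G3 v1=F4 downbeat m7
bar 4: v0=F3 v1=G4 downbeat M2
bar 5: v0=D3 v1=A3 downbeat P5
bar 6: v0=C3 v1=C4 downbeat P8
  -> R4 @ bar 1 tick 0 v(0, 1): D3/E3 M2 untreated
  -> R4 @ bar 2 tick 0 v(0, 1): E3/F3 m2 untreated
  -> R4 @ bar 2 tick 2 v(0, 1): E3/F4 m2 untreated
  -> R4 @ bar 3 tick 0 v(0, 1): G3/F4 m7 untreated
  -> R4 @ bar 4 tick 0 v(0, 1): F3/G4 M2 untreated
  -> R7 @ bar 4 tick 2 v(1,): G4->A3 leap 10st
  -> R8 @ bar 5 tick 0 v(0, 1): penult P5 not 3rd/6th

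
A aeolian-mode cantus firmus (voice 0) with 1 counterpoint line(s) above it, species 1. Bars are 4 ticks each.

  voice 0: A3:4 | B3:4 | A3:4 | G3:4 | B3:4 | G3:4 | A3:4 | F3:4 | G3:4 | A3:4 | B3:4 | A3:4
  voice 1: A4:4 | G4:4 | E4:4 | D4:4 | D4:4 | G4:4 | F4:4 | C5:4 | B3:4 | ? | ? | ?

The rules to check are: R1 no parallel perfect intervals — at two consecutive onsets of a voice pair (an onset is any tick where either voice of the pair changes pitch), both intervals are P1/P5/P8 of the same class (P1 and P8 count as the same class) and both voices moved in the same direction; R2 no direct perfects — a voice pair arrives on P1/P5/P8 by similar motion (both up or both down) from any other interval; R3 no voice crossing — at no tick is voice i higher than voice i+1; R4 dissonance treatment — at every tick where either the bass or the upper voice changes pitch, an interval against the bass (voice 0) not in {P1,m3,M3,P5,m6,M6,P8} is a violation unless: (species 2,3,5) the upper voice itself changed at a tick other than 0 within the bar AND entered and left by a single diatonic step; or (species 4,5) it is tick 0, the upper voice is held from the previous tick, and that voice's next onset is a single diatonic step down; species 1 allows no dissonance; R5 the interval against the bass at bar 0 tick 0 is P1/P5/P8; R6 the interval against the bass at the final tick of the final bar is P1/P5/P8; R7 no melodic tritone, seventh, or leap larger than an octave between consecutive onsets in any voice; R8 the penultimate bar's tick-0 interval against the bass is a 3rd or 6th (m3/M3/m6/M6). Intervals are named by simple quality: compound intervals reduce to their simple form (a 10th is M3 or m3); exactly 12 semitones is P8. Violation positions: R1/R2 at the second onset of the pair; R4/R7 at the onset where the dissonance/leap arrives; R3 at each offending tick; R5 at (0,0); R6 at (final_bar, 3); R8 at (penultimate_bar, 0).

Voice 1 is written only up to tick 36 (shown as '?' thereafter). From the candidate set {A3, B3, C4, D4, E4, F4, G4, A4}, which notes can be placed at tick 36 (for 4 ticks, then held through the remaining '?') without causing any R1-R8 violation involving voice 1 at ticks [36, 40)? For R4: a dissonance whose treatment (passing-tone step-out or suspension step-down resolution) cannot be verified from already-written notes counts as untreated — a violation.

{A3, C4}

A3: legal
B3: violates R4
C4: legal
D4: violates R4
E4: violates R2
F4: violates R7
G4: violates R4
A4: violates R2,R7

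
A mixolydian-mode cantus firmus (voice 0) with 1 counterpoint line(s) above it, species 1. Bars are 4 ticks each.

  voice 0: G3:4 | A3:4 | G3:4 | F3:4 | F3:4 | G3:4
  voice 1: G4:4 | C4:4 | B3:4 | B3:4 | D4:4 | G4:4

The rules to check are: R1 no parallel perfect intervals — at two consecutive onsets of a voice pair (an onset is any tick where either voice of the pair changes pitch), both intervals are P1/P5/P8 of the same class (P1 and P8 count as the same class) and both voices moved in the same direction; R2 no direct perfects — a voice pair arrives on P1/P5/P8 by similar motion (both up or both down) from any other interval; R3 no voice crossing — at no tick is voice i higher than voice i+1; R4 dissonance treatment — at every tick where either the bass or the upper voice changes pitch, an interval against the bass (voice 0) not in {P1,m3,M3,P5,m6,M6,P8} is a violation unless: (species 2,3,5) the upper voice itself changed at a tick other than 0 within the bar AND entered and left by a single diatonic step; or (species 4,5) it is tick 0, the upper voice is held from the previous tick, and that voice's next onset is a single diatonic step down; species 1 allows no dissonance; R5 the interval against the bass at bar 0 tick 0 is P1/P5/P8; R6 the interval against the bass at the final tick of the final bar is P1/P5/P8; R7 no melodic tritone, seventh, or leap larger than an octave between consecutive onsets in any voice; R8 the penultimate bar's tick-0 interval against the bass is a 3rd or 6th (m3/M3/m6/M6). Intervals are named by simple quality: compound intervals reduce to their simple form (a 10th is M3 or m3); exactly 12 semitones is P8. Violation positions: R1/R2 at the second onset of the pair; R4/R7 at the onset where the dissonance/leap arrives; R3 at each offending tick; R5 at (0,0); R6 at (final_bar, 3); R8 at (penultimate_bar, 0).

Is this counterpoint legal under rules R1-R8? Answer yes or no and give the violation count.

bar 0: v0=G3 v1=G4 (P8)
bar 1: v0=A3 v1=C4 (m3)
bar 2: v0=G3 v1=B3 (M3)
bar 3: v0=F3 v1=B3 (TT)
bar 4: v0=F3 v1=D4 (M6)
bar 5: v0=G3 v1=G4 (P8)
  R4 @ bar3.0: F3/B3 TT untreated
  R2 @ bar5.0: F3/D4 M6 -> G3/G4 P8 similar

No (2 violations)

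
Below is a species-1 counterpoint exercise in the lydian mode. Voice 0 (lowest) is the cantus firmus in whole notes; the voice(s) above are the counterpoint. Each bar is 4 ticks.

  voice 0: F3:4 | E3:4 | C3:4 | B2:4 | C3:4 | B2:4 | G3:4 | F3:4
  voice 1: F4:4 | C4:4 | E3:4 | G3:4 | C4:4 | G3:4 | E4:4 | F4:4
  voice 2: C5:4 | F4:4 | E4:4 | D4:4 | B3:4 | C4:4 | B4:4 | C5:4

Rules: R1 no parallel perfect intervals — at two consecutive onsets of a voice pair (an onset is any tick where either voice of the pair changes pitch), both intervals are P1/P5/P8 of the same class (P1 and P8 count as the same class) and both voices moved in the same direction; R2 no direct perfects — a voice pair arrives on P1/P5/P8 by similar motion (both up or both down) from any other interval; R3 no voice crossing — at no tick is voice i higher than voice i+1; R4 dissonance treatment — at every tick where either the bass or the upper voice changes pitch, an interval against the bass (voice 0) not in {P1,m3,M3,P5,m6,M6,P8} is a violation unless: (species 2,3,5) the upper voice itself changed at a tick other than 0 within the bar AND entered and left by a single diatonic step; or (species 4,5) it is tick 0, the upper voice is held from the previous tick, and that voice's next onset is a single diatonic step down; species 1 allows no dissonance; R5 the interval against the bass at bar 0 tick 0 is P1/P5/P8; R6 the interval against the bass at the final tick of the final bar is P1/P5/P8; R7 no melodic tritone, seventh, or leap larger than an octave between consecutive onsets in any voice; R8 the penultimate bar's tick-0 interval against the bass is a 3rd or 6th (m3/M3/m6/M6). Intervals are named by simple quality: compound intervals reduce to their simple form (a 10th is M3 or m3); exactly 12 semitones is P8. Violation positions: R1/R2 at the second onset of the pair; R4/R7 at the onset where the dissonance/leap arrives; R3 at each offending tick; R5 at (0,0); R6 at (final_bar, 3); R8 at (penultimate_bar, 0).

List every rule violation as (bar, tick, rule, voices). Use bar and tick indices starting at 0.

(1, 0, R4, (0, 2))
(2, 0, R2, (1, 2))
(4, 0, R2, (0, 1))
(4, 0, R3, (1, 2))
(4, 0, R4, (0, 2))
(4, 1, R3, (1, 2))
(4, 2, R3, (1, 2))
(4, 3, R3, (1, 2))
(5, 0, R4, (0, 2))
(6, 0, R2, (1, 2))
(6, 0, R7, (2,))
(7, 0, R1, (1, 2))

bar 0: v0=F3 v1=F4 v2=C5 downbeat P5
bar 1: v0=E3 v1=C4 v2=F4 downbeat m2
bar 2: v0=C3 v1=E3 v2=E4 downbeat M3
bar 3: v0=B2 v1=G3 v2=D4 downbeat m3
bar 4: v0=C3 v1=C4 v2=B3 downbeat M7
bar 5: v0=B2 v1=G3 v2=C4 downbeat m2
bar 6: v0=G3 v1=E4 v2=B4 downbeat M3
bar 7: v0=F3 v1=F4 v2=C5 downbeat P5
  -> R4 @ bar 1 tick 0 v(0, 2): E3/F4 m2 untreated
  -> R2 @ bar 2 tick 0 v(1, 2): C4/F4 P4 -> E3/E4 P8 similar
  -> R2 @ bar 4 tick 0 v(0, 1): B2/G3 m6 -> C3/C4 P8 similar
  -> R3 @ bar 4 tick 0 v(1, 2): C4 above B3
  -> R4 @ bar 4 tick 0 v(0, 2): C3/B3 M7 untreated
  -> R3 @ bar 4 tick 1 v(1, 2): C4 above B3
  -> R3 @ bar 4 tick 2 v(1, 2): C4 above B3
  -> R3 @ bar 4 tick 3 v(1, 2): C4 above B3
  -> R4 @ bar 5 tick 0 v(0, 2): B2/C4 m2 untreated
  -> R2 @ bar 6 tick 0 v(1, 2): G3/C4 P4 -> E4/B4 P5 similar
  -> R7 @ bar 6 tick 0 v(2,): C4->B4 leap 11st
  -> R1 @ bar 7 tick 0 v(1, 2): E4/B4 P5 -> F4/C5 P5 similar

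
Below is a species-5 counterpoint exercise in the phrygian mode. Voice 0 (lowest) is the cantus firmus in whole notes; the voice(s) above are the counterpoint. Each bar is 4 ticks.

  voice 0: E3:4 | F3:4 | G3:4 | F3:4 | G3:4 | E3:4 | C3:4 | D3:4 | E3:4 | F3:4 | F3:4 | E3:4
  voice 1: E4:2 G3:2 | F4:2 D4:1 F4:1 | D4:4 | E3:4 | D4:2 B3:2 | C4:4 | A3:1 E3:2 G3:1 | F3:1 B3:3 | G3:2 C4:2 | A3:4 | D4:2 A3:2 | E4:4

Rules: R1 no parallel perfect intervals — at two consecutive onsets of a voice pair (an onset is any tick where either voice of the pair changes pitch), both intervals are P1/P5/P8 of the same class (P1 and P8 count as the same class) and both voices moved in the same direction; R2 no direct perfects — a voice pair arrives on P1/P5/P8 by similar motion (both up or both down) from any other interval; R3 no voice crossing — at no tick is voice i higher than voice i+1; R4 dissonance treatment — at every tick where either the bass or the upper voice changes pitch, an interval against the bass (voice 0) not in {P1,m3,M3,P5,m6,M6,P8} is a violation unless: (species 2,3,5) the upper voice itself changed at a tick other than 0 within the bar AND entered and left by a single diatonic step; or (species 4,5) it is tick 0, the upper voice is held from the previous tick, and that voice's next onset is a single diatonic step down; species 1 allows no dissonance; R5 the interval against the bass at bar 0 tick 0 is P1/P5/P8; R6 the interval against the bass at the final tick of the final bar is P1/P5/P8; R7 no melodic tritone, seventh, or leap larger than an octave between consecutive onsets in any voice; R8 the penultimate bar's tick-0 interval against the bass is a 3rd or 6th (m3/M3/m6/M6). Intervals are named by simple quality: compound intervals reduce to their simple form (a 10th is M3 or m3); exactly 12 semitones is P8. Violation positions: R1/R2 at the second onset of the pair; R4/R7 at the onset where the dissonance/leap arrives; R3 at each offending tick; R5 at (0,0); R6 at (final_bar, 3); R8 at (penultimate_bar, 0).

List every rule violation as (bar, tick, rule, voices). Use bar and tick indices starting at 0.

bar 0: v0=E3 v1=E4 downbeat P8
bar 1: v0=F3 v1=F4 downbeat P8
bar 2: v0=G3 v1=D4 downbeat P5
bar 3: v0=F3 v1=E3 downbeat m2
bar 4: v0=G3 v1=D4 downbeat P5
bar 5: v0=E3 v1=C4 downbeat m6
bar 6: v0=C3 v1=A3 downbeat M6
bar 7: v0=D3 v1=F3 downbeat m3
bar 8: v0=E3 v1=G3 downbeat m3
bar 9: v0=F3 v1=A3 downbeat M3
bar 10: v0=F3 v1=D4 downbeat M6
bar 11: v0=E3 v1=E4 downbeat P8
  -> R2 @ bar 1 tick 0 v(0, 1): E3/G3 m3 -> F3/F4 P8 similar
  -> R7 @ bar 1 tick 0 v(1,): G3->F4 leap 10st
  -> R3 @ bar 3 tick 0 v(0, 1): F3 above E3
  -> R4 @ bar 3 tick 0 v(0, 1): F3/E3 m2 untreated
  -> R7 @ bar 3 tick 0 v(1,): D4->E3 leap 10st
  -> R3 @ bar 3 tick 1 v(0, 1): F3 above E3
  -> R3 @ bar 3 tick 2 v(0, 1): F3 above E3
  -> R3 @ bar 3 tick 3 v(0, 1): F3 above E3
  -> R2 @ bar 4 tick 0 v(0, 1): F3/E3 m2 -> G3/D4 P5 similar
  -> R7 @ bar 4 tick 0 v(1,): E3->D4 leap 10st
  -> R7 @ bar 7 tick 1 v(1,): F3->B3 leap 6st

(1, 0, R2, (0, 1))
(1, 0, R7, (1,))
(3, 0, R3, (0, 1))
(3, 0, R4, (0, 1))
(3, 0, R7, (1,))
(3, 1, R3, (0, 1))
(3, 2, R3, (0, 1))
(3, 3, R3, (0, 1))
(4, 0, R2, (0, 1))
(4, 0, R7, (1,))
(7, 1, R7, (1,))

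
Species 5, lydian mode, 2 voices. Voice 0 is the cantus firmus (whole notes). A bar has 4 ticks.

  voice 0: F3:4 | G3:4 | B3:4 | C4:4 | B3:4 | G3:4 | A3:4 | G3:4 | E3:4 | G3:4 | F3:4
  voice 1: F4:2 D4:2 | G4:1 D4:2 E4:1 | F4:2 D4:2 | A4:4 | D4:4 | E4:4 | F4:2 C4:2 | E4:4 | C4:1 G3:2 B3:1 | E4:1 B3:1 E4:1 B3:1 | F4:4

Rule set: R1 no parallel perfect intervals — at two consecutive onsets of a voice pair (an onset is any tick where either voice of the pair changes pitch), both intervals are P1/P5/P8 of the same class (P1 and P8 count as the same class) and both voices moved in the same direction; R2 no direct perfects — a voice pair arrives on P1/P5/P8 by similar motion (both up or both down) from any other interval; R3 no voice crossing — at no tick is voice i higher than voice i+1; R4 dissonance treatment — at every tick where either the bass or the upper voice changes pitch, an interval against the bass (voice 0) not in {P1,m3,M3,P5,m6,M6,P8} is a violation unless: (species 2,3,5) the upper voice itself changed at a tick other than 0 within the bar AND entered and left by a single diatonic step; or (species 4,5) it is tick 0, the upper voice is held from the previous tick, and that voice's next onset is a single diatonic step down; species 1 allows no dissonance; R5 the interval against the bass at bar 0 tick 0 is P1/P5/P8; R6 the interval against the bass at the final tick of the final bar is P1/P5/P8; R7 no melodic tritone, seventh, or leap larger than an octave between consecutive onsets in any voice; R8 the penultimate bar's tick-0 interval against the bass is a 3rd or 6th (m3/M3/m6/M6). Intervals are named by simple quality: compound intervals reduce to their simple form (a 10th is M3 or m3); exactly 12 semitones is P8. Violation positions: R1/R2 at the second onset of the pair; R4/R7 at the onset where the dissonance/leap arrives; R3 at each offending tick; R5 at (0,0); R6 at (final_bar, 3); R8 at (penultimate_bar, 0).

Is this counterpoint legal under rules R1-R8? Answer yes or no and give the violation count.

bar 0: v0=F3 v1=F4 (P8)
bar 1: v0=G3 v1=G4 (P8)
bar 2: v0=B3 v1=F4 (TT)
bar 3: v0=C4 v1=A4 (M6)
bar 4: v0=B3 v1=D4 (m3)
bar 5: v0=G3 v1=E4 (M6)
bar 6: v0=A3 v1=F4 (m6)
bar 7: v0=G3 v1=E4 (M6)
bar 8: v0=E3 v1=C4 (m6)
bar 9: v0=G3 v1=E4 (M6)
bar 10: v0=F3 v1=F4 (P8)
  R2 @ bar1.0: F3/D4 M6 -> G3/G4 P8 similar
  R4 @ bar2.0: B3/F4 TT untreated
  R7 @ bar10.0: B3->F4 leap 6st

No (3 violations)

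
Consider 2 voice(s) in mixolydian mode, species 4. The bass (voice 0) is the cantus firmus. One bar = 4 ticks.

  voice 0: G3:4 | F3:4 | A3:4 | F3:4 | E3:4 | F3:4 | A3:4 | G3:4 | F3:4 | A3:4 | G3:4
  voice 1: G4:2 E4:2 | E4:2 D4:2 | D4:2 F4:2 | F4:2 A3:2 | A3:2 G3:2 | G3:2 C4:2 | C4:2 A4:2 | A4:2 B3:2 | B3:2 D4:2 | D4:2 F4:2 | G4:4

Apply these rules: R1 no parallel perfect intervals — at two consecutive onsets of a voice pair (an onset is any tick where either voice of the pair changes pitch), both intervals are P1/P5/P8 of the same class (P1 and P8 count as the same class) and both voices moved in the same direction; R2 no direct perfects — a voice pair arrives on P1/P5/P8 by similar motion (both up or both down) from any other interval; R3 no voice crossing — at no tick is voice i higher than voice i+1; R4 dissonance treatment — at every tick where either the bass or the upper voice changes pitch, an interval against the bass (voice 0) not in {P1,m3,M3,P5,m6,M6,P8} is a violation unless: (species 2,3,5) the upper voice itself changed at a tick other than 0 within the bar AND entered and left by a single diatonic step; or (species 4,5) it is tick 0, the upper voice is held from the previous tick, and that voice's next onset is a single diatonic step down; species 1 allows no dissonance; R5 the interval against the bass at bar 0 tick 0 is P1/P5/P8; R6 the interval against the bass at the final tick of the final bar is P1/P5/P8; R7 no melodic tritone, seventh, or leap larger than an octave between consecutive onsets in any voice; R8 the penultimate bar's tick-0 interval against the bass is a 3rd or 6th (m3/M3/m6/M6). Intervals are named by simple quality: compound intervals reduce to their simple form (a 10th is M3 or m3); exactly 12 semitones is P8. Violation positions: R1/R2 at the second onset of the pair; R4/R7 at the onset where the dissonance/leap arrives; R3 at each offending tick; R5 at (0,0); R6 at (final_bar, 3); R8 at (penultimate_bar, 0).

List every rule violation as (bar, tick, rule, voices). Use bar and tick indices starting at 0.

bar 0: v0=G3 v1=G4 downbeat P8
bar 1: v0=F3 v1=E4 downbeat M7
bar 2: v0=A3 v1=D4 downbeat P4
bar 3: v0=F3 v1=F4 downbeat P8
bar 4: v0=E3 v1=A3 downbeat P4
bar 5: v0=F3 v1=G3 downbeat M2
bar 6: v0=A3 v1=C4 downbeat m3
bar 7: v0=G3 v1=A4 downbeat M2
bar 8: v0=F3 v1=B3 downbeat TT
bar 9: v0=A3 v1=D4 downbeat P4
bar 10: v0=G3 v1=G4 downbeat P8
  -> R4 @ bar 2 tick 0 v(0, 1): A3/D4 P4 untreated
  -> R4 @ bar 5 tick 0 v(0, 1): F3/G3 M2 untreated
  -> R4 @ bar 7 tick 0 v(0, 1): G3/A4 M2 untreated
  -> R7 @ bar 7 tick 2 v(1,): A4->B3 leap 10st
  -> R4 @ bar 8 tick 0 v(0, 1): F3/B3 TT untreated
  -> R4 @ bar 9 tick 0 v(0, 1): A3/D4 P4 untreated
  -> R8 @ bar 9 tick 0 v(0, 1): penult P4 not 3rd/6th

(2, 0, R4, (0, 1))
(5, 0, R4, (0, 1))
(7, 0, R4, (0, 1))
(7, 2, R7, (1,))
(8, 0, R4, (0, 1))
(9, 0, R4, (0, 1))
(9, 0, R8, (0, 1))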